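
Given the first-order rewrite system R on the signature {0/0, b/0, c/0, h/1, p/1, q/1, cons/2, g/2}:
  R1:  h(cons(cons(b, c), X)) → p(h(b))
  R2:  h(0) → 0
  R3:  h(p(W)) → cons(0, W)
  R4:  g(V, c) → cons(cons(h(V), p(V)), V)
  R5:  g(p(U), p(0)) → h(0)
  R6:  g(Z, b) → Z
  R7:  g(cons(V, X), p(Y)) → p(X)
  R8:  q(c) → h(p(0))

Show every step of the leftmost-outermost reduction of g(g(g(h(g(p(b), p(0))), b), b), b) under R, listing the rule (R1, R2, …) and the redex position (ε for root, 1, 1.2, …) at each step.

0

1. g(g(g(h(g(p(b), p(0))), b), b), b)  →  g(g(h(g(p(b), p(0))), b), b)   [R6 at ε]
2. g(g(h(g(p(b), p(0))), b), b)  →  g(h(g(p(b), p(0))), b)   [R6 at ε]
3. g(h(g(p(b), p(0))), b)  →  h(g(p(b), p(0)))   [R6 at ε]
4. h(g(p(b), p(0)))  →  h(h(0))   [R5 at 1]
5. h(h(0))  →  h(0)   [R2 at 1]
6. h(0)  →  0   [R2 at ε]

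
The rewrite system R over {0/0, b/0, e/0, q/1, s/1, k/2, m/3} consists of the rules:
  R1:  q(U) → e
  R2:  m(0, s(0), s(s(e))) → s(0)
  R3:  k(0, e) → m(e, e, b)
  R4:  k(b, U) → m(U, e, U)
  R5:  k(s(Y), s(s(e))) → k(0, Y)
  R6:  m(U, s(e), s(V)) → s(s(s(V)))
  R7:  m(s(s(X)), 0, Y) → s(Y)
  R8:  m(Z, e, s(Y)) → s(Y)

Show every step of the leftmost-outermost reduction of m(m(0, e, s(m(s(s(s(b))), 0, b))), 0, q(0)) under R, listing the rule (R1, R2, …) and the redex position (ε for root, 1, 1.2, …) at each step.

1. m(m(0, e, s(m(s(s(s(b))), 0, b))), 0, q(0))  →  m(s(m(s(s(s(b))), 0, b)), 0, q(0))   [R8 at 1]
2. m(s(m(s(s(s(b))), 0, b)), 0, q(0))  →  m(s(s(b)), 0, q(0))   [R7 at 1.1]
3. m(s(s(b)), 0, q(0))  →  s(q(0))   [R7 at ε]
4. s(q(0))  →  s(e)   [R1 at 1]

s(e)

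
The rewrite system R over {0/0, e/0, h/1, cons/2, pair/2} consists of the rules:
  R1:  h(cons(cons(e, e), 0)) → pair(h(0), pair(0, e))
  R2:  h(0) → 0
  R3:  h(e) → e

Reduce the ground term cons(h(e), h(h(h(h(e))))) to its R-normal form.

1. cons(h(e), h(h(h(h(e)))))  →  cons(e, h(h(h(h(e)))))   [R3 at 1]
2. cons(e, h(h(h(h(e)))))  →  cons(e, h(h(h(e))))   [R3 at 2.1.1.1]
3. cons(e, h(h(h(e))))  →  cons(e, h(h(e)))   [R3 at 2.1.1]
4. cons(e, h(h(e)))  →  cons(e, h(e))   [R3 at 2.1]
5. cons(e, h(e))  →  cons(e, e)   [R3 at 2]

cons(e, e)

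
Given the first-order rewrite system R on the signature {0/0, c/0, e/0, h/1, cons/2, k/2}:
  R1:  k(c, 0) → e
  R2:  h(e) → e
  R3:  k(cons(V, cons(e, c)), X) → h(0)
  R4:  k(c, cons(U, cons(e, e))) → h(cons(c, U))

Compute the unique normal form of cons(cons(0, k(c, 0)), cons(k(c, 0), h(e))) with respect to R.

cons(cons(0, e), cons(e, e))

1. cons(cons(0, k(c, 0)), cons(k(c, 0), h(e)))  →  cons(cons(0, e), cons(k(c, 0), h(e)))   [R1 at 1.2]
2. cons(cons(0, e), cons(k(c, 0), h(e)))  →  cons(cons(0, e), cons(e, h(e)))   [R1 at 2.1]
3. cons(cons(0, e), cons(e, h(e)))  →  cons(cons(0, e), cons(e, e))   [R2 at 2.2]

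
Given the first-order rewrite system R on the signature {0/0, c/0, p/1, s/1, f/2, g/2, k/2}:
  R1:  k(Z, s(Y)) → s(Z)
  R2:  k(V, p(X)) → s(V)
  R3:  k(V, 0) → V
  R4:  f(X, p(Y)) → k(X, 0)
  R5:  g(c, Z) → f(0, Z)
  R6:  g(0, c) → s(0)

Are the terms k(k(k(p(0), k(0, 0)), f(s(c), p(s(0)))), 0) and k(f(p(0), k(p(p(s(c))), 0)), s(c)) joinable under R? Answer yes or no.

Reduce t₁ = k(k(k(p(0), k(0, 0)), f(s(c), p(s(0)))), 0):
1. k(k(k(p(0), k(0, 0)), f(s(c), p(s(0)))), 0)  →  k(k(p(0), k(0, 0)), f(s(c), p(s(0))))   [R3 at ε]
2. k(k(p(0), k(0, 0)), f(s(c), p(s(0))))  →  k(k(p(0), 0), f(s(c), p(s(0))))   [R3 at 1.2]
3. k(k(p(0), 0), f(s(c), p(s(0))))  →  k(p(0), f(s(c), p(s(0))))   [R3 at 1]
4. k(p(0), f(s(c), p(s(0))))  →  k(p(0), k(s(c), 0))   [R4 at 2]
5. k(p(0), k(s(c), 0))  →  k(p(0), s(c))   [R3 at 2]
6. k(p(0), s(c))  →  s(p(0))   [R1 at ε]

Reduce t₂ = k(f(p(0), k(p(p(s(c))), 0)), s(c)):
1. k(f(p(0), k(p(p(s(c))), 0)), s(c))  →  s(f(p(0), k(p(p(s(c))), 0)))   [R1 at ε]
2. s(f(p(0), k(p(p(s(c))), 0)))  →  s(f(p(0), p(p(s(c)))))   [R3 at 1.2]
3. s(f(p(0), p(p(s(c)))))  →  s(k(p(0), 0))   [R4 at 1]
4. s(k(p(0), 0))  →  s(p(0))   [R3 at 1]

yes — NF(t₁) = s(p(0)), NF(t₂) = s(p(0))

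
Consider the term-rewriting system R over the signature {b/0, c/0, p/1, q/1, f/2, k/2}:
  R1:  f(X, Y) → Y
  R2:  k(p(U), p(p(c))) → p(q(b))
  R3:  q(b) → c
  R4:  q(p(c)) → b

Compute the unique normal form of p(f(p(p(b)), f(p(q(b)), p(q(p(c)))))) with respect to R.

1. p(f(p(p(b)), f(p(q(b)), p(q(p(c))))))  →  p(f(p(q(b)), p(q(p(c)))))   [R1 at 1]
2. p(f(p(q(b)), p(q(p(c)))))  →  p(p(q(p(c))))   [R1 at 1]
3. p(p(q(p(c))))  →  p(p(b))   [R4 at 1.1]

p(p(b))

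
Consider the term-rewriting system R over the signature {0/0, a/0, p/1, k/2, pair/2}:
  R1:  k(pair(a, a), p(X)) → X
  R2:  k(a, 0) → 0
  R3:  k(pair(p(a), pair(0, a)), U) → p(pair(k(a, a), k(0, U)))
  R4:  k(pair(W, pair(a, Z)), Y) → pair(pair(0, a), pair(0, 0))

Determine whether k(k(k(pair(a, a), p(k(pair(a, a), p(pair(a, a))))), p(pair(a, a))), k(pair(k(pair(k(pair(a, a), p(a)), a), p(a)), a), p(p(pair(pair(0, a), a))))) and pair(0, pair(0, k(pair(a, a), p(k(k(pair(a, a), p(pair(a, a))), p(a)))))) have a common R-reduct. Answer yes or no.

no — NF(t₁) = pair(pair(0, a), a), NF(t₂) = pair(0, pair(0, a))

Reduce t₁ = k(k(k(pair(a, a), p(k(pair(a, a), p(pair(a, a))))), p(pair(a, a))), k(pair(k(pair(k(pair(a, a), p(a)), a), p(a)), a), p(p(pair(pair(0, a), a))))):
1. k(k(k(pair(a, a), p(k(pair(a, a), p(pair(a, a))))), p(pair(a, a))), k(pair(k(pair(k(pair(a, a), p(a)), a), p(a)), a), p(p(pair(pair(0, a), a)))))  →  k(k(k(pair(a, a), p(pair(a, a))), p(pair(a, a))), k(pair(k(pair(k(pair(a, a), p(a)), a), p(a)), a), p(p(pair(pair(0, a), a)))))   [R1 at 1.1]
2. k(k(k(pair(a, a), p(pair(a, a))), p(pair(a, a))), k(pair(k(pair(k(pair(a, a), p(a)), a), p(a)), a), p(p(pair(pair(0, a), a)))))  →  k(k(pair(a, a), p(pair(a, a))), k(pair(k(pair(k(pair(a, a), p(a)), a), p(a)), a), p(p(pair(pair(0, a), a)))))   [R1 at 1.1]
3. k(k(pair(a, a), p(pair(a, a))), k(pair(k(pair(k(pair(a, a), p(a)), a), p(a)), a), p(p(pair(pair(0, a), a)))))  →  k(pair(a, a), k(pair(k(pair(k(pair(a, a), p(a)), a), p(a)), a), p(p(pair(pair(0, a), a)))))   [R1 at 1]
4. k(pair(a, a), k(pair(k(pair(k(pair(a, a), p(a)), a), p(a)), a), p(p(pair(pair(0, a), a)))))  →  k(pair(a, a), k(pair(k(pair(a, a), p(a)), a), p(p(pair(pair(0, a), a)))))   [R1 at 2.1.1.1.1]
5. k(pair(a, a), k(pair(k(pair(a, a), p(a)), a), p(p(pair(pair(0, a), a)))))  →  k(pair(a, a), k(pair(a, a), p(p(pair(pair(0, a), a)))))   [R1 at 2.1.1]
6. k(pair(a, a), k(pair(a, a), p(p(pair(pair(0, a), a)))))  →  k(pair(a, a), p(pair(pair(0, a), a)))   [R1 at 2]
7. k(pair(a, a), p(pair(pair(0, a), a)))  →  pair(pair(0, a), a)   [R1 at ε]

Reduce t₂ = pair(0, pair(0, k(pair(a, a), p(k(k(pair(a, a), p(pair(a, a))), p(a)))))):
1. pair(0, pair(0, k(pair(a, a), p(k(k(pair(a, a), p(pair(a, a))), p(a))))))  →  pair(0, pair(0, k(k(pair(a, a), p(pair(a, a))), p(a))))   [R1 at 2.2]
2. pair(0, pair(0, k(k(pair(a, a), p(pair(a, a))), p(a))))  →  pair(0, pair(0, k(pair(a, a), p(a))))   [R1 at 2.2.1]
3. pair(0, pair(0, k(pair(a, a), p(a))))  →  pair(0, pair(0, a))   [R1 at 2.2]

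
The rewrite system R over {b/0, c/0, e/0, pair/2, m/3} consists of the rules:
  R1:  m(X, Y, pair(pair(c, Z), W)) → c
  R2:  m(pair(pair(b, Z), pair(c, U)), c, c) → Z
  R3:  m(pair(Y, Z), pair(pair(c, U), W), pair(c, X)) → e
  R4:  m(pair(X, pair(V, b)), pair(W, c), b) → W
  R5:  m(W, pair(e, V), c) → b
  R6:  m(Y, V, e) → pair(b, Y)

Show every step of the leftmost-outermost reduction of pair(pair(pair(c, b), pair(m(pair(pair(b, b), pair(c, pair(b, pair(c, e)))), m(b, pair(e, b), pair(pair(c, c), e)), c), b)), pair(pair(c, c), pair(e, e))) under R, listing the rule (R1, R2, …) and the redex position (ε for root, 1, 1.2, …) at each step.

pair(pair(pair(c, b), pair(b, b)), pair(pair(c, c), pair(e, e)))

1. pair(pair(pair(c, b), pair(m(pair(pair(b, b), pair(c, pair(b, pair(c, e)))), m(b, pair(e, b), pair(pair(c, c), e)), c), b)), pair(pair(c, c), pair(e, e)))  →  pair(pair(pair(c, b), pair(m(pair(pair(b, b), pair(c, pair(b, pair(c, e)))), c, c), b)), pair(pair(c, c), pair(e, e)))   [R1 at 1.2.1.2]
2. pair(pair(pair(c, b), pair(m(pair(pair(b, b), pair(c, pair(b, pair(c, e)))), c, c), b)), pair(pair(c, c), pair(e, e)))  →  pair(pair(pair(c, b), pair(b, b)), pair(pair(c, c), pair(e, e)))   [R2 at 1.2.1]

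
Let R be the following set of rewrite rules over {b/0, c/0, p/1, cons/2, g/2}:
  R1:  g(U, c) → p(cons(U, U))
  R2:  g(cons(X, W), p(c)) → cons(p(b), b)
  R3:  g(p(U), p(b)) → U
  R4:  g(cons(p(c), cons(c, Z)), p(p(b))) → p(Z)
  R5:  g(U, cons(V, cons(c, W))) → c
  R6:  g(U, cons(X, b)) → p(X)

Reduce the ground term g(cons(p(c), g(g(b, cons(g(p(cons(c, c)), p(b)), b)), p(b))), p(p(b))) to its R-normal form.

p(c)

1. g(cons(p(c), g(g(b, cons(g(p(cons(c, c)), p(b)), b)), p(b))), p(p(b)))  →  g(cons(p(c), g(p(g(p(cons(c, c)), p(b))), p(b))), p(p(b)))   [R6 at 1.2.1]
2. g(cons(p(c), g(p(g(p(cons(c, c)), p(b))), p(b))), p(p(b)))  →  g(cons(p(c), g(p(cons(c, c)), p(b))), p(p(b)))   [R3 at 1.2]
3. g(cons(p(c), g(p(cons(c, c)), p(b))), p(p(b)))  →  g(cons(p(c), cons(c, c)), p(p(b)))   [R3 at 1.2]
4. g(cons(p(c), cons(c, c)), p(p(b)))  →  p(c)   [R4 at ε]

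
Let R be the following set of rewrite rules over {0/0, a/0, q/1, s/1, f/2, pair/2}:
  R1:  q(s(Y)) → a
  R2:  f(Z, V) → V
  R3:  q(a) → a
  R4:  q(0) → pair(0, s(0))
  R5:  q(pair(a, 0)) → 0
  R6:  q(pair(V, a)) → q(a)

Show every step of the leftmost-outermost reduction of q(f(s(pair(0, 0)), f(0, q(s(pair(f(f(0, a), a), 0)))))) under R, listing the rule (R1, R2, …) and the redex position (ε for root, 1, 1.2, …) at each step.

1. q(f(s(pair(0, 0)), f(0, q(s(pair(f(f(0, a), a), 0))))))  →  q(f(0, q(s(pair(f(f(0, a), a), 0)))))   [R2 at 1]
2. q(f(0, q(s(pair(f(f(0, a), a), 0)))))  →  q(q(s(pair(f(f(0, a), a), 0))))   [R2 at 1]
3. q(q(s(pair(f(f(0, a), a), 0))))  →  q(a)   [R1 at 1]
4. q(a)  →  a   [R3 at ε]

a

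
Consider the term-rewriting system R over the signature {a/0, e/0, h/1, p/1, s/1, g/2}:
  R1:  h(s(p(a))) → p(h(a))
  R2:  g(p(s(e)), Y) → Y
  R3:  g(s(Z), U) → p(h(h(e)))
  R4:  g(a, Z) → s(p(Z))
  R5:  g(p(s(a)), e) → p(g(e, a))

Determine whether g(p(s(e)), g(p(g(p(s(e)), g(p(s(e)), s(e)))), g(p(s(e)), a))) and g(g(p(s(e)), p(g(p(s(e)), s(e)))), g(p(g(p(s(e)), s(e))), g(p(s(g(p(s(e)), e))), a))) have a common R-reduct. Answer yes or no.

Reduce t₁ = g(p(s(e)), g(p(g(p(s(e)), g(p(s(e)), s(e)))), g(p(s(e)), a))):
1. g(p(s(e)), g(p(g(p(s(e)), g(p(s(e)), s(e)))), g(p(s(e)), a)))  →  g(p(g(p(s(e)), g(p(s(e)), s(e)))), g(p(s(e)), a))   [R2 at ε]
2. g(p(g(p(s(e)), g(p(s(e)), s(e)))), g(p(s(e)), a))  →  g(p(g(p(s(e)), s(e))), g(p(s(e)), a))   [R2 at 1.1]
3. g(p(g(p(s(e)), s(e))), g(p(s(e)), a))  →  g(p(s(e)), g(p(s(e)), a))   [R2 at 1.1]
4. g(p(s(e)), g(p(s(e)), a))  →  g(p(s(e)), a)   [R2 at ε]
5. g(p(s(e)), a)  →  a   [R2 at ε]

Reduce t₂ = g(g(p(s(e)), p(g(p(s(e)), s(e)))), g(p(g(p(s(e)), s(e))), g(p(s(g(p(s(e)), e))), a))):
1. g(g(p(s(e)), p(g(p(s(e)), s(e)))), g(p(g(p(s(e)), s(e))), g(p(s(g(p(s(e)), e))), a)))  →  g(p(g(p(s(e)), s(e))), g(p(g(p(s(e)), s(e))), g(p(s(g(p(s(e)), e))), a)))   [R2 at 1]
2. g(p(g(p(s(e)), s(e))), g(p(g(p(s(e)), s(e))), g(p(s(g(p(s(e)), e))), a)))  →  g(p(s(e)), g(p(g(p(s(e)), s(e))), g(p(s(g(p(s(e)), e))), a)))   [R2 at 1.1]
3. g(p(s(e)), g(p(g(p(s(e)), s(e))), g(p(s(g(p(s(e)), e))), a)))  →  g(p(g(p(s(e)), s(e))), g(p(s(g(p(s(e)), e))), a))   [R2 at ε]
4. g(p(g(p(s(e)), s(e))), g(p(s(g(p(s(e)), e))), a))  →  g(p(s(e)), g(p(s(g(p(s(e)), e))), a))   [R2 at 1.1]
5. g(p(s(e)), g(p(s(g(p(s(e)), e))), a))  →  g(p(s(g(p(s(e)), e))), a)   [R2 at ε]
6. g(p(s(g(p(s(e)), e))), a)  →  g(p(s(e)), a)   [R2 at 1.1.1]
7. g(p(s(e)), a)  →  a   [R2 at ε]

yes — NF(t₁) = a, NF(t₂) = a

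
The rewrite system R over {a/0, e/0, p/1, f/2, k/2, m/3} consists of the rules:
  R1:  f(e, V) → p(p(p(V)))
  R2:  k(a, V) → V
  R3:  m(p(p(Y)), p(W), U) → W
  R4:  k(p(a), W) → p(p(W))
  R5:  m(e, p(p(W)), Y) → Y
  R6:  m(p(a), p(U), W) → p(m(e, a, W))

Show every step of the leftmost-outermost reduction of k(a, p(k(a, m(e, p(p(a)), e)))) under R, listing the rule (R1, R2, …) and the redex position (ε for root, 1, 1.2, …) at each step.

1. k(a, p(k(a, m(e, p(p(a)), e))))  →  p(k(a, m(e, p(p(a)), e)))   [R2 at ε]
2. p(k(a, m(e, p(p(a)), e)))  →  p(m(e, p(p(a)), e))   [R2 at 1]
3. p(m(e, p(p(a)), e))  →  p(e)   [R5 at 1]

p(e)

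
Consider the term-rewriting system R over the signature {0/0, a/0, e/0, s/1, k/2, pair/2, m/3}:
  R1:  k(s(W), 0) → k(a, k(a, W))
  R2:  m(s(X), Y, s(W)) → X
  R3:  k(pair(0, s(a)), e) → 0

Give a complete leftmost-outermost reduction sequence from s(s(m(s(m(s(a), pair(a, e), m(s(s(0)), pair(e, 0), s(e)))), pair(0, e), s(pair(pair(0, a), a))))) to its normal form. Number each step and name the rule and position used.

s(s(a))

1. s(s(m(s(m(s(a), pair(a, e), m(s(s(0)), pair(e, 0), s(e)))), pair(0, e), s(pair(pair(0, a), a)))))  →  s(s(m(s(a), pair(a, e), m(s(s(0)), pair(e, 0), s(e)))))   [R2 at 1.1]
2. s(s(m(s(a), pair(a, e), m(s(s(0)), pair(e, 0), s(e)))))  →  s(s(m(s(a), pair(a, e), s(0))))   [R2 at 1.1.3]
3. s(s(m(s(a), pair(a, e), s(0))))  →  s(s(a))   [R2 at 1.1]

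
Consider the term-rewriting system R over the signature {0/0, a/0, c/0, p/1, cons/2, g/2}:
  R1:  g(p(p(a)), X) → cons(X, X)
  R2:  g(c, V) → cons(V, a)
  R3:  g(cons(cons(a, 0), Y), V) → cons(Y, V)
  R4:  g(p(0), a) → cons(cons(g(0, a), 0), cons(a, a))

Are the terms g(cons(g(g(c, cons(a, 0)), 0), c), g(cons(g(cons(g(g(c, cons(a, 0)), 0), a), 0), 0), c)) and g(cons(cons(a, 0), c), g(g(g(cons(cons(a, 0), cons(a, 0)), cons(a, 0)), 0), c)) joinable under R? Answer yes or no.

Reduce t₁ = g(cons(g(g(c, cons(a, 0)), 0), c), g(cons(g(cons(g(g(c, cons(a, 0)), 0), a), 0), 0), c)):
1. g(cons(g(g(c, cons(a, 0)), 0), c), g(cons(g(cons(g(g(c, cons(a, 0)), 0), a), 0), 0), c))  →  g(cons(g(cons(cons(a, 0), a), 0), c), g(cons(g(cons(g(g(c, cons(a, 0)), 0), a), 0), 0), c))   [R2 at 1.1.1]
2. g(cons(g(cons(cons(a, 0), a), 0), c), g(cons(g(cons(g(g(c, cons(a, 0)), 0), a), 0), 0), c))  →  g(cons(cons(a, 0), c), g(cons(g(cons(g(g(c, cons(a, 0)), 0), a), 0), 0), c))   [R3 at 1.1]
3. g(cons(cons(a, 0), c), g(cons(g(cons(g(g(c, cons(a, 0)), 0), a), 0), 0), c))  →  cons(c, g(cons(g(cons(g(g(c, cons(a, 0)), 0), a), 0), 0), c))   [R3 at ε]
4. cons(c, g(cons(g(cons(g(g(c, cons(a, 0)), 0), a), 0), 0), c))  →  cons(c, g(cons(g(cons(g(cons(cons(a, 0), a), 0), a), 0), 0), c))   [R2 at 2.1.1.1.1.1]
5. cons(c, g(cons(g(cons(g(cons(cons(a, 0), a), 0), a), 0), 0), c))  →  cons(c, g(cons(g(cons(cons(a, 0), a), 0), 0), c))   [R3 at 2.1.1.1.1]
6. cons(c, g(cons(g(cons(cons(a, 0), a), 0), 0), c))  →  cons(c, g(cons(cons(a, 0), 0), c))   [R3 at 2.1.1]
7. cons(c, g(cons(cons(a, 0), 0), c))  →  cons(c, cons(0, c))   [R3 at 2]

Reduce t₂ = g(cons(cons(a, 0), c), g(g(g(cons(cons(a, 0), cons(a, 0)), cons(a, 0)), 0), c)):
1. g(cons(cons(a, 0), c), g(g(g(cons(cons(a, 0), cons(a, 0)), cons(a, 0)), 0), c))  →  cons(c, g(g(g(cons(cons(a, 0), cons(a, 0)), cons(a, 0)), 0), c))   [R3 at ε]
2. cons(c, g(g(g(cons(cons(a, 0), cons(a, 0)), cons(a, 0)), 0), c))  →  cons(c, g(g(cons(cons(a, 0), cons(a, 0)), 0), c))   [R3 at 2.1.1]
3. cons(c, g(g(cons(cons(a, 0), cons(a, 0)), 0), c))  →  cons(c, g(cons(cons(a, 0), 0), c))   [R3 at 2.1]
4. cons(c, g(cons(cons(a, 0), 0), c))  →  cons(c, cons(0, c))   [R3 at 2]

yes — NF(t₁) = cons(c, cons(0, c)), NF(t₂) = cons(c, cons(0, c))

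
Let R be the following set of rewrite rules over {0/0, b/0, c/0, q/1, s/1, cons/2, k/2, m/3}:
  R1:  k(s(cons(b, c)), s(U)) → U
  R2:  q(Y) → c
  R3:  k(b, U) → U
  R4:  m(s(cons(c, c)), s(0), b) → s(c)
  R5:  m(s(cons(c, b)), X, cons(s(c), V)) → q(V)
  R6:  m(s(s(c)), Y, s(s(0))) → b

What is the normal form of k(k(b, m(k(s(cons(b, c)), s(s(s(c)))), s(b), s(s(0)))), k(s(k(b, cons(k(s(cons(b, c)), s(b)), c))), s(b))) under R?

1. k(k(b, m(k(s(cons(b, c)), s(s(s(c)))), s(b), s(s(0)))), k(s(k(b, cons(k(s(cons(b, c)), s(b)), c))), s(b)))  →  k(m(k(s(cons(b, c)), s(s(s(c)))), s(b), s(s(0))), k(s(k(b, cons(k(s(cons(b, c)), s(b)), c))), s(b)))   [R3 at 1]
2. k(m(k(s(cons(b, c)), s(s(s(c)))), s(b), s(s(0))), k(s(k(b, cons(k(s(cons(b, c)), s(b)), c))), s(b)))  →  k(m(s(s(c)), s(b), s(s(0))), k(s(k(b, cons(k(s(cons(b, c)), s(b)), c))), s(b)))   [R1 at 1.1]
3. k(m(s(s(c)), s(b), s(s(0))), k(s(k(b, cons(k(s(cons(b, c)), s(b)), c))), s(b)))  →  k(b, k(s(k(b, cons(k(s(cons(b, c)), s(b)), c))), s(b)))   [R6 at 1]
4. k(b, k(s(k(b, cons(k(s(cons(b, c)), s(b)), c))), s(b)))  →  k(s(k(b, cons(k(s(cons(b, c)), s(b)), c))), s(b))   [R3 at ε]
5. k(s(k(b, cons(k(s(cons(b, c)), s(b)), c))), s(b))  →  k(s(cons(k(s(cons(b, c)), s(b)), c)), s(b))   [R3 at 1.1]
6. k(s(cons(k(s(cons(b, c)), s(b)), c)), s(b))  →  k(s(cons(b, c)), s(b))   [R1 at 1.1.1]
7. k(s(cons(b, c)), s(b))  →  b   [R1 at ε]

b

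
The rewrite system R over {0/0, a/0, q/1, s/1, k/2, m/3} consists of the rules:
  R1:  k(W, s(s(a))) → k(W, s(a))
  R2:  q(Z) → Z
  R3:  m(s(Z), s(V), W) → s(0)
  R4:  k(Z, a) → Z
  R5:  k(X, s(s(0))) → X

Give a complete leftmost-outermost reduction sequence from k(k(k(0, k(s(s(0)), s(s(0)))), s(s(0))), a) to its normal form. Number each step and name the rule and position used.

1. k(k(k(0, k(s(s(0)), s(s(0)))), s(s(0))), a)  →  k(k(0, k(s(s(0)), s(s(0)))), s(s(0)))   [R4 at ε]
2. k(k(0, k(s(s(0)), s(s(0)))), s(s(0)))  →  k(0, k(s(s(0)), s(s(0))))   [R5 at ε]
3. k(0, k(s(s(0)), s(s(0))))  →  k(0, s(s(0)))   [R5 at 2]
4. k(0, s(s(0)))  →  0   [R5 at ε]

0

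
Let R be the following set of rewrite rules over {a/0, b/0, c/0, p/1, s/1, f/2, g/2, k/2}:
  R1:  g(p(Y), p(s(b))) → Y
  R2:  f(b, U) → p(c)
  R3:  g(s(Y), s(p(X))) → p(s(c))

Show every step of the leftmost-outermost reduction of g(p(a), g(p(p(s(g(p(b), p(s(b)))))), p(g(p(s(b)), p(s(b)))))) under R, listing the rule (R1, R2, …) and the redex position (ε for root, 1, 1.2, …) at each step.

1. g(p(a), g(p(p(s(g(p(b), p(s(b)))))), p(g(p(s(b)), p(s(b))))))  →  g(p(a), g(p(p(s(b))), p(g(p(s(b)), p(s(b))))))   [R1 at 2.1.1.1.1]
2. g(p(a), g(p(p(s(b))), p(g(p(s(b)), p(s(b))))))  →  g(p(a), g(p(p(s(b))), p(s(b))))   [R1 at 2.2.1]
3. g(p(a), g(p(p(s(b))), p(s(b))))  →  g(p(a), p(s(b)))   [R1 at 2]
4. g(p(a), p(s(b)))  →  a   [R1 at ε]

a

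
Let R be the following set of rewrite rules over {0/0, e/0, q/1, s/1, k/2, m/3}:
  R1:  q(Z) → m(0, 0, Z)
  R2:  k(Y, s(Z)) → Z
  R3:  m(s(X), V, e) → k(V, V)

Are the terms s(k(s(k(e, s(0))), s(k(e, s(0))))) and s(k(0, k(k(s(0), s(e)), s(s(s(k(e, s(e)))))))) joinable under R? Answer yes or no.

no — NF(t₁) = s(0), NF(t₂) = s(s(e))

Reduce t₁ = s(k(s(k(e, s(0))), s(k(e, s(0))))):
1. s(k(s(k(e, s(0))), s(k(e, s(0)))))  →  s(k(e, s(0)))   [R2 at 1]
2. s(k(e, s(0)))  →  s(0)   [R2 at 1]

Reduce t₂ = s(k(0, k(k(s(0), s(e)), s(s(s(k(e, s(e)))))))):
1. s(k(0, k(k(s(0), s(e)), s(s(s(k(e, s(e))))))))  →  s(k(0, s(s(k(e, s(e))))))   [R2 at 1.2]
2. s(k(0, s(s(k(e, s(e))))))  →  s(s(k(e, s(e))))   [R2 at 1]
3. s(s(k(e, s(e))))  →  s(s(e))   [R2 at 1.1]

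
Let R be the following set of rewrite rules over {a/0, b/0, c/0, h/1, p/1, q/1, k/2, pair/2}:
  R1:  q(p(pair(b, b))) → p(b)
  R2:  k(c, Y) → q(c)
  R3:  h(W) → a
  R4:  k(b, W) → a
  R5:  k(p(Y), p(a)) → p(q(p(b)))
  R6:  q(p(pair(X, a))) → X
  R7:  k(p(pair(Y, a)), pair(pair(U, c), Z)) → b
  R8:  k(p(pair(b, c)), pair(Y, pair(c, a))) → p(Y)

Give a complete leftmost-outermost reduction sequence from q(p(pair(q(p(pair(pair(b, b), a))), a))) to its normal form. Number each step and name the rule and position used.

1. q(p(pair(q(p(pair(pair(b, b), a))), a)))  →  q(p(pair(pair(b, b), a)))   [R6 at ε]
2. q(p(pair(pair(b, b), a)))  →  pair(b, b)   [R6 at ε]

pair(b, b)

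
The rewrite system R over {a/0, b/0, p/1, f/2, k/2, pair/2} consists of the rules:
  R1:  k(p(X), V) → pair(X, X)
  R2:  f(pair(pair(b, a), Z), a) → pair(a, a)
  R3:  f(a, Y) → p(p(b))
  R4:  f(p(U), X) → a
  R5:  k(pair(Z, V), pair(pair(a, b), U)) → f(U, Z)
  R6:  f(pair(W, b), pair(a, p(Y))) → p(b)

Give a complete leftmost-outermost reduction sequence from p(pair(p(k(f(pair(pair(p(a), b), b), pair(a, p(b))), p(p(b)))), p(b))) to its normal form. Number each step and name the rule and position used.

p(pair(p(pair(b, b)), p(b)))

1. p(pair(p(k(f(pair(pair(p(a), b), b), pair(a, p(b))), p(p(b)))), p(b)))  →  p(pair(p(k(p(b), p(p(b)))), p(b)))   [R6 at 1.1.1.1]
2. p(pair(p(k(p(b), p(p(b)))), p(b)))  →  p(pair(p(pair(b, b)), p(b)))   [R1 at 1.1.1]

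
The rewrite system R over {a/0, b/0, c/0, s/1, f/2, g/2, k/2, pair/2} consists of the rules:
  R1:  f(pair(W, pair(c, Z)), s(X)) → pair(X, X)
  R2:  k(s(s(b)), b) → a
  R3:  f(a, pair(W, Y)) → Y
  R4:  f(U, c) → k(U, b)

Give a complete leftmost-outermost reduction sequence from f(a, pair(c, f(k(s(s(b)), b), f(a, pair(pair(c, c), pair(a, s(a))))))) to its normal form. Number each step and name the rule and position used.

s(a)

1. f(a, pair(c, f(k(s(s(b)), b), f(a, pair(pair(c, c), pair(a, s(a)))))))  →  f(k(s(s(b)), b), f(a, pair(pair(c, c), pair(a, s(a)))))   [R3 at ε]
2. f(k(s(s(b)), b), f(a, pair(pair(c, c), pair(a, s(a)))))  →  f(a, f(a, pair(pair(c, c), pair(a, s(a)))))   [R2 at 1]
3. f(a, f(a, pair(pair(c, c), pair(a, s(a)))))  →  f(a, pair(a, s(a)))   [R3 at 2]
4. f(a, pair(a, s(a)))  →  s(a)   [R3 at ε]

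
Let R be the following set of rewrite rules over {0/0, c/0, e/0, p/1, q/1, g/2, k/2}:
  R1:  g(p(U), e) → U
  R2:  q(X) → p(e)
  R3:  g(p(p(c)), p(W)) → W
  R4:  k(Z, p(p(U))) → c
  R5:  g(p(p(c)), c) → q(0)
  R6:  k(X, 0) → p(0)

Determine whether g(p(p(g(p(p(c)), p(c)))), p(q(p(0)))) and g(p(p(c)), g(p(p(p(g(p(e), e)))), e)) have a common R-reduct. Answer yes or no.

Reduce t₁ = g(p(p(g(p(p(c)), p(c)))), p(q(p(0)))):
1. g(p(p(g(p(p(c)), p(c)))), p(q(p(0))))  →  g(p(p(c)), p(q(p(0))))   [R3 at 1.1.1]
2. g(p(p(c)), p(q(p(0))))  →  q(p(0))   [R3 at ε]
3. q(p(0))  →  p(e)   [R2 at ε]

Reduce t₂ = g(p(p(c)), g(p(p(p(g(p(e), e)))), e)):
1. g(p(p(c)), g(p(p(p(g(p(e), e)))), e))  →  g(p(p(c)), p(p(g(p(e), e))))   [R1 at 2]
2. g(p(p(c)), p(p(g(p(e), e))))  →  p(g(p(e), e))   [R3 at ε]
3. p(g(p(e), e))  →  p(e)   [R1 at 1]

yes — NF(t₁) = p(e), NF(t₂) = p(e)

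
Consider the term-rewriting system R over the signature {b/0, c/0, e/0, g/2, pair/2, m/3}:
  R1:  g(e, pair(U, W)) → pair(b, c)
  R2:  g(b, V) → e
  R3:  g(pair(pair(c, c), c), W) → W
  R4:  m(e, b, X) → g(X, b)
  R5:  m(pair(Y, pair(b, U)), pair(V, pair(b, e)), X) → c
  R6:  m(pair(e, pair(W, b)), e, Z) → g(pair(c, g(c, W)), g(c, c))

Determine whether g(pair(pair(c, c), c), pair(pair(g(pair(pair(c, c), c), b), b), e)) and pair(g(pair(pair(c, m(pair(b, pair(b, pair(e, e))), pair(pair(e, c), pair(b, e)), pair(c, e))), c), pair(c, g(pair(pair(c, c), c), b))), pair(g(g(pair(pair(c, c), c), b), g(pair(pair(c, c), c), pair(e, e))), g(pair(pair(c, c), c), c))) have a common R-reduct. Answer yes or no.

no — NF(t₁) = pair(pair(b, b), e), NF(t₂) = pair(pair(c, b), pair(e, c))

Reduce t₁ = g(pair(pair(c, c), c), pair(pair(g(pair(pair(c, c), c), b), b), e)):
1. g(pair(pair(c, c), c), pair(pair(g(pair(pair(c, c), c), b), b), e))  →  pair(pair(g(pair(pair(c, c), c), b), b), e)   [R3 at ε]
2. pair(pair(g(pair(pair(c, c), c), b), b), e)  →  pair(pair(b, b), e)   [R3 at 1.1]

Reduce t₂ = pair(g(pair(pair(c, m(pair(b, pair(b, pair(e, e))), pair(pair(e, c), pair(b, e)), pair(c, e))), c), pair(c, g(pair(pair(c, c), c), b))), pair(g(g(pair(pair(c, c), c), b), g(pair(pair(c, c), c), pair(e, e))), g(pair(pair(c, c), c), c))):
1. pair(g(pair(pair(c, m(pair(b, pair(b, pair(e, e))), pair(pair(e, c), pair(b, e)), pair(c, e))), c), pair(c, g(pair(pair(c, c), c), b))), pair(g(g(pair(pair(c, c), c), b), g(pair(pair(c, c), c), pair(e, e))), g(pair(pair(c, c), c), c)))  →  pair(g(pair(pair(c, c), c), pair(c, g(pair(pair(c, c), c), b))), pair(g(g(pair(pair(c, c), c), b), g(pair(pair(c, c), c), pair(e, e))), g(pair(pair(c, c), c), c)))   [R5 at 1.1.1.2]
2. pair(g(pair(pair(c, c), c), pair(c, g(pair(pair(c, c), c), b))), pair(g(g(pair(pair(c, c), c), b), g(pair(pair(c, c), c), pair(e, e))), g(pair(pair(c, c), c), c)))  →  pair(pair(c, g(pair(pair(c, c), c), b)), pair(g(g(pair(pair(c, c), c), b), g(pair(pair(c, c), c), pair(e, e))), g(pair(pair(c, c), c), c)))   [R3 at 1]
3. pair(pair(c, g(pair(pair(c, c), c), b)), pair(g(g(pair(pair(c, c), c), b), g(pair(pair(c, c), c), pair(e, e))), g(pair(pair(c, c), c), c)))  →  pair(pair(c, b), pair(g(g(pair(pair(c, c), c), b), g(pair(pair(c, c), c), pair(e, e))), g(pair(pair(c, c), c), c)))   [R3 at 1.2]
4. pair(pair(c, b), pair(g(g(pair(pair(c, c), c), b), g(pair(pair(c, c), c), pair(e, e))), g(pair(pair(c, c), c), c)))  →  pair(pair(c, b), pair(g(b, g(pair(pair(c, c), c), pair(e, e))), g(pair(pair(c, c), c), c)))   [R3 at 2.1.1]
5. pair(pair(c, b), pair(g(b, g(pair(pair(c, c), c), pair(e, e))), g(pair(pair(c, c), c), c)))  →  pair(pair(c, b), pair(e, g(pair(pair(c, c), c), c)))   [R2 at 2.1]
6. pair(pair(c, b), pair(e, g(pair(pair(c, c), c), c)))  →  pair(pair(c, b), pair(e, c))   [R3 at 2.2]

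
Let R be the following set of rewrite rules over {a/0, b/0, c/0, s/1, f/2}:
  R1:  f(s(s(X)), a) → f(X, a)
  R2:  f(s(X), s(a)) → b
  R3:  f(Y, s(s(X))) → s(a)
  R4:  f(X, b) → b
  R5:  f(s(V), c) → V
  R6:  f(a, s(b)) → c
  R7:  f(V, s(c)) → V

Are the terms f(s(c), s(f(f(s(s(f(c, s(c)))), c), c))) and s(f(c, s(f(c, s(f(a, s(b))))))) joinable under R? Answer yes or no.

yes — NF(t₁) = s(c), NF(t₂) = s(c)

Reduce t₁ = f(s(c), s(f(f(s(s(f(c, s(c)))), c), c))):
1. f(s(c), s(f(f(s(s(f(c, s(c)))), c), c)))  →  f(s(c), s(f(s(f(c, s(c))), c)))   [R5 at 2.1.1]
2. f(s(c), s(f(s(f(c, s(c))), c)))  →  f(s(c), s(f(c, s(c))))   [R5 at 2.1]
3. f(s(c), s(f(c, s(c))))  →  f(s(c), s(c))   [R7 at 2.1]
4. f(s(c), s(c))  →  s(c)   [R7 at ε]

Reduce t₂ = s(f(c, s(f(c, s(f(a, s(b))))))):
1. s(f(c, s(f(c, s(f(a, s(b)))))))  →  s(f(c, s(f(c, s(c)))))   [R6 at 1.2.1.2.1]
2. s(f(c, s(f(c, s(c)))))  →  s(f(c, s(c)))   [R7 at 1.2.1]
3. s(f(c, s(c)))  →  s(c)   [R7 at 1]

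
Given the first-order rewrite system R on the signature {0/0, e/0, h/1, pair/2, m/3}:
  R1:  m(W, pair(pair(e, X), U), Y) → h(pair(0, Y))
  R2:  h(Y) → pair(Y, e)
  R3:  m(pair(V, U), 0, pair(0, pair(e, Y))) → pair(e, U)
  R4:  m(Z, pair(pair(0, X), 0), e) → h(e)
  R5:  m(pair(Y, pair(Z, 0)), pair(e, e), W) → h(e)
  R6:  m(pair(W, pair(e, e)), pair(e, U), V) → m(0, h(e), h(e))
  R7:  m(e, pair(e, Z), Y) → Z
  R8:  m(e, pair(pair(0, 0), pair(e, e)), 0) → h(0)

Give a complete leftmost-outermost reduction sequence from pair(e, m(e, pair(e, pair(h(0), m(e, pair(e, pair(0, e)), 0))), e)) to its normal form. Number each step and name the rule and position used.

1. pair(e, m(e, pair(e, pair(h(0), m(e, pair(e, pair(0, e)), 0))), e))  →  pair(e, pair(h(0), m(e, pair(e, pair(0, e)), 0)))   [R7 at 2]
2. pair(e, pair(h(0), m(e, pair(e, pair(0, e)), 0)))  →  pair(e, pair(pair(0, e), m(e, pair(e, pair(0, e)), 0)))   [R2 at 2.1]
3. pair(e, pair(pair(0, e), m(e, pair(e, pair(0, e)), 0)))  →  pair(e, pair(pair(0, e), pair(0, e)))   [R7 at 2.2]

pair(e, pair(pair(0, e), pair(0, e)))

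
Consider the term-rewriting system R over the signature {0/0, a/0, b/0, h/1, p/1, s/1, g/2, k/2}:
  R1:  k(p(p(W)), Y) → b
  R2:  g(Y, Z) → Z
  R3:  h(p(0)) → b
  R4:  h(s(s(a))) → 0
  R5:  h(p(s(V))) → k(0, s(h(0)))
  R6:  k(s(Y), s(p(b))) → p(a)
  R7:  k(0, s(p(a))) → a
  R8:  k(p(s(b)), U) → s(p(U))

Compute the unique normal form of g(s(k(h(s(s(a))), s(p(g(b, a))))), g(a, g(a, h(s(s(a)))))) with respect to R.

1. g(s(k(h(s(s(a))), s(p(g(b, a))))), g(a, g(a, h(s(s(a))))))  →  g(a, g(a, h(s(s(a)))))   [R2 at ε]
2. g(a, g(a, h(s(s(a)))))  →  g(a, h(s(s(a))))   [R2 at ε]
3. g(a, h(s(s(a))))  →  h(s(s(a)))   [R2 at ε]
4. h(s(s(a)))  →  0   [R4 at ε]

0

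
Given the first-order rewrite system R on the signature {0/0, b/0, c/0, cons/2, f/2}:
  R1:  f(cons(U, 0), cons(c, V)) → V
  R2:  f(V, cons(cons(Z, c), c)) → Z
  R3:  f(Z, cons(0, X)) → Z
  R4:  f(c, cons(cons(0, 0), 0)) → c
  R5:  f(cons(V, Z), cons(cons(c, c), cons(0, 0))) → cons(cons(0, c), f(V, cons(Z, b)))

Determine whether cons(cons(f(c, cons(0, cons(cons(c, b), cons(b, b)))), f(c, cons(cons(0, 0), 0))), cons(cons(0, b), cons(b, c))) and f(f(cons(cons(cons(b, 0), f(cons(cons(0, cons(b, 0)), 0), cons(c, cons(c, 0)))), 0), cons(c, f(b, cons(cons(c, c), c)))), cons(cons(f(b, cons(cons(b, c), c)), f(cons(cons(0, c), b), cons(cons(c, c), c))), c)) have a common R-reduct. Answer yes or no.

no — NF(t₁) = cons(cons(c, c), cons(cons(0, b), cons(b, c))), NF(t₂) = b

Reduce t₁ = cons(cons(f(c, cons(0, cons(cons(c, b), cons(b, b)))), f(c, cons(cons(0, 0), 0))), cons(cons(0, b), cons(b, c))):
1. cons(cons(f(c, cons(0, cons(cons(c, b), cons(b, b)))), f(c, cons(cons(0, 0), 0))), cons(cons(0, b), cons(b, c)))  →  cons(cons(c, f(c, cons(cons(0, 0), 0))), cons(cons(0, b), cons(b, c)))   [R3 at 1.1]
2. cons(cons(c, f(c, cons(cons(0, 0), 0))), cons(cons(0, b), cons(b, c)))  →  cons(cons(c, c), cons(cons(0, b), cons(b, c)))   [R4 at 1.2]

Reduce t₂ = f(f(cons(cons(cons(b, 0), f(cons(cons(0, cons(b, 0)), 0), cons(c, cons(c, 0)))), 0), cons(c, f(b, cons(cons(c, c), c)))), cons(cons(f(b, cons(cons(b, c), c)), f(cons(cons(0, c), b), cons(cons(c, c), c))), c)):
1. f(f(cons(cons(cons(b, 0), f(cons(cons(0, cons(b, 0)), 0), cons(c, cons(c, 0)))), 0), cons(c, f(b, cons(cons(c, c), c)))), cons(cons(f(b, cons(cons(b, c), c)), f(cons(cons(0, c), b), cons(cons(c, c), c))), c))  →  f(f(b, cons(cons(c, c), c)), cons(cons(f(b, cons(cons(b, c), c)), f(cons(cons(0, c), b), cons(cons(c, c), c))), c))   [R1 at 1]
2. f(f(b, cons(cons(c, c), c)), cons(cons(f(b, cons(cons(b, c), c)), f(cons(cons(0, c), b), cons(cons(c, c), c))), c))  →  f(c, cons(cons(f(b, cons(cons(b, c), c)), f(cons(cons(0, c), b), cons(cons(c, c), c))), c))   [R2 at 1]
3. f(c, cons(cons(f(b, cons(cons(b, c), c)), f(cons(cons(0, c), b), cons(cons(c, c), c))), c))  →  f(c, cons(cons(b, f(cons(cons(0, c), b), cons(cons(c, c), c))), c))   [R2 at 2.1.1]
4. f(c, cons(cons(b, f(cons(cons(0, c), b), cons(cons(c, c), c))), c))  →  f(c, cons(cons(b, c), c))   [R2 at 2.1.2]
5. f(c, cons(cons(b, c), c))  →  b   [R2 at ε]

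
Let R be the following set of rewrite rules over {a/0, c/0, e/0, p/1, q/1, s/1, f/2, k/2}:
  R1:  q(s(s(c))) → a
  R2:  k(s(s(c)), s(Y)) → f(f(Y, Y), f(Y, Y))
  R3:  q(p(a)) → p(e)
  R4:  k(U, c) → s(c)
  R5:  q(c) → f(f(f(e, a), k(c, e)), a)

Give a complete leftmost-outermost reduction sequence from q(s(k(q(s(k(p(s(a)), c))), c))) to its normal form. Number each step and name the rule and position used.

1. q(s(k(q(s(k(p(s(a)), c))), c)))  →  q(s(s(c)))   [R4 at 1.1]
2. q(s(s(c)))  →  a   [R1 at ε]

a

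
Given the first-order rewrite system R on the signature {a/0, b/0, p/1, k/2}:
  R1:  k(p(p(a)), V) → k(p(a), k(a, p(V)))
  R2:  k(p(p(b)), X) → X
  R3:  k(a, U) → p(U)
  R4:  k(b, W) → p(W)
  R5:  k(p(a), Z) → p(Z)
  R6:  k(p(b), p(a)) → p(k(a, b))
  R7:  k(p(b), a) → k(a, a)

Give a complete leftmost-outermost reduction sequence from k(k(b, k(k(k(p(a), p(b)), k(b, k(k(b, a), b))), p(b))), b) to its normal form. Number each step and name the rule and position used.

1. k(k(b, k(k(k(p(a), p(b)), k(b, k(k(b, a), b))), p(b))), b)  →  k(p(k(k(k(p(a), p(b)), k(b, k(k(b, a), b))), p(b))), b)   [R4 at 1]
2. k(p(k(k(k(p(a), p(b)), k(b, k(k(b, a), b))), p(b))), b)  →  k(p(k(k(p(p(b)), k(b, k(k(b, a), b))), p(b))), b)   [R5 at 1.1.1.1]
3. k(p(k(k(p(p(b)), k(b, k(k(b, a), b))), p(b))), b)  →  k(p(k(k(b, k(k(b, a), b)), p(b))), b)   [R2 at 1.1.1]
4. k(p(k(k(b, k(k(b, a), b)), p(b))), b)  →  k(p(k(p(k(k(b, a), b)), p(b))), b)   [R4 at 1.1.1]
5. k(p(k(p(k(k(b, a), b)), p(b))), b)  →  k(p(k(p(k(p(a), b)), p(b))), b)   [R4 at 1.1.1.1.1]
6. k(p(k(p(k(p(a), b)), p(b))), b)  →  k(p(k(p(p(b)), p(b))), b)   [R5 at 1.1.1.1]
7. k(p(k(p(p(b)), p(b))), b)  →  k(p(p(b)), b)   [R2 at 1.1]
8. k(p(p(b)), b)  →  b   [R2 at ε]

b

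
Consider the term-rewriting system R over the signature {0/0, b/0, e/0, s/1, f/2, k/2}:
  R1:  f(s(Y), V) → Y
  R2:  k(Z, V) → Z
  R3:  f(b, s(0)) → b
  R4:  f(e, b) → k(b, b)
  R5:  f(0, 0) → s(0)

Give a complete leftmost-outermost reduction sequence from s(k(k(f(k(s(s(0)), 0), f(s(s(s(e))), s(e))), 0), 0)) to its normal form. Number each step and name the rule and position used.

1. s(k(k(f(k(s(s(0)), 0), f(s(s(s(e))), s(e))), 0), 0))  →  s(k(f(k(s(s(0)), 0), f(s(s(s(e))), s(e))), 0))   [R2 at 1]
2. s(k(f(k(s(s(0)), 0), f(s(s(s(e))), s(e))), 0))  →  s(f(k(s(s(0)), 0), f(s(s(s(e))), s(e))))   [R2 at 1]
3. s(f(k(s(s(0)), 0), f(s(s(s(e))), s(e))))  →  s(f(s(s(0)), f(s(s(s(e))), s(e))))   [R2 at 1.1]
4. s(f(s(s(0)), f(s(s(s(e))), s(e))))  →  s(s(0))   [R1 at 1]

s(s(0))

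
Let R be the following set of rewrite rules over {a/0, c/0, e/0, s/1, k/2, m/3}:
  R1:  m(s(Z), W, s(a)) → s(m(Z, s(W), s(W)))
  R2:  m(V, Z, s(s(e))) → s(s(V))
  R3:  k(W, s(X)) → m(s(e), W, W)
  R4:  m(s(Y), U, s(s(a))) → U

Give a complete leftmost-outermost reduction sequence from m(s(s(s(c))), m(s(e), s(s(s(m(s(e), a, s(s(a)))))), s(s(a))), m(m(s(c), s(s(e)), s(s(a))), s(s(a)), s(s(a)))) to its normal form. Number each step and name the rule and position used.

1. m(s(s(s(c))), m(s(e), s(s(s(m(s(e), a, s(s(a)))))), s(s(a))), m(m(s(c), s(s(e)), s(s(a))), s(s(a)), s(s(a))))  →  m(s(s(s(c))), s(s(s(m(s(e), a, s(s(a)))))), m(m(s(c), s(s(e)), s(s(a))), s(s(a)), s(s(a))))   [R4 at 2]
2. m(s(s(s(c))), s(s(s(m(s(e), a, s(s(a)))))), m(m(s(c), s(s(e)), s(s(a))), s(s(a)), s(s(a))))  →  m(s(s(s(c))), s(s(s(a))), m(m(s(c), s(s(e)), s(s(a))), s(s(a)), s(s(a))))   [R4 at 2.1.1.1]
3. m(s(s(s(c))), s(s(s(a))), m(m(s(c), s(s(e)), s(s(a))), s(s(a)), s(s(a))))  →  m(s(s(s(c))), s(s(s(a))), m(s(s(e)), s(s(a)), s(s(a))))   [R4 at 3.1]
4. m(s(s(s(c))), s(s(s(a))), m(s(s(e)), s(s(a)), s(s(a))))  →  m(s(s(s(c))), s(s(s(a))), s(s(a)))   [R4 at 3]
5. m(s(s(s(c))), s(s(s(a))), s(s(a)))  →  s(s(s(a)))   [R4 at ε]

s(s(s(a)))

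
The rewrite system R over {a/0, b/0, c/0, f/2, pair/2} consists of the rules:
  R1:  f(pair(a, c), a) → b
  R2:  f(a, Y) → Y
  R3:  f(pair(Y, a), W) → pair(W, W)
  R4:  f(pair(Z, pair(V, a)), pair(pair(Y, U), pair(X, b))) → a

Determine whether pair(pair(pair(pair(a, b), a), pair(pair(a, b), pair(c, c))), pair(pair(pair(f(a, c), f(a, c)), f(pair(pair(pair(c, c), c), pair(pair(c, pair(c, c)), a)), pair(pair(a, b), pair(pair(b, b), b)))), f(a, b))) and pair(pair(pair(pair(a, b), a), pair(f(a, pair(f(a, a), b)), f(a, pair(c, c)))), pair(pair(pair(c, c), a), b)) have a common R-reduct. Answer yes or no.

Reduce t₁ = pair(pair(pair(pair(a, b), a), pair(pair(a, b), pair(c, c))), pair(pair(pair(f(a, c), f(a, c)), f(pair(pair(pair(c, c), c), pair(pair(c, pair(c, c)), a)), pair(pair(a, b), pair(pair(b, b), b)))), f(a, b))):
1. pair(pair(pair(pair(a, b), a), pair(pair(a, b), pair(c, c))), pair(pair(pair(f(a, c), f(a, c)), f(pair(pair(pair(c, c), c), pair(pair(c, pair(c, c)), a)), pair(pair(a, b), pair(pair(b, b), b)))), f(a, b)))  →  pair(pair(pair(pair(a, b), a), pair(pair(a, b), pair(c, c))), pair(pair(pair(c, f(a, c)), f(pair(pair(pair(c, c), c), pair(pair(c, pair(c, c)), a)), pair(pair(a, b), pair(pair(b, b), b)))), f(a, b)))   [R2 at 2.1.1.1]
2. pair(pair(pair(pair(a, b), a), pair(pair(a, b), pair(c, c))), pair(pair(pair(c, f(a, c)), f(pair(pair(pair(c, c), c), pair(pair(c, pair(c, c)), a)), pair(pair(a, b), pair(pair(b, b), b)))), f(a, b)))  →  pair(pair(pair(pair(a, b), a), pair(pair(a, b), pair(c, c))), pair(pair(pair(c, c), f(pair(pair(pair(c, c), c), pair(pair(c, pair(c, c)), a)), pair(pair(a, b), pair(pair(b, b), b)))), f(a, b)))   [R2 at 2.1.1.2]
3. pair(pair(pair(pair(a, b), a), pair(pair(a, b), pair(c, c))), pair(pair(pair(c, c), f(pair(pair(pair(c, c), c), pair(pair(c, pair(c, c)), a)), pair(pair(a, b), pair(pair(b, b), b)))), f(a, b)))  →  pair(pair(pair(pair(a, b), a), pair(pair(a, b), pair(c, c))), pair(pair(pair(c, c), a), f(a, b)))   [R4 at 2.1.2]
4. pair(pair(pair(pair(a, b), a), pair(pair(a, b), pair(c, c))), pair(pair(pair(c, c), a), f(a, b)))  →  pair(pair(pair(pair(a, b), a), pair(pair(a, b), pair(c, c))), pair(pair(pair(c, c), a), b))   [R2 at 2.2]

Reduce t₂ = pair(pair(pair(pair(a, b), a), pair(f(a, pair(f(a, a), b)), f(a, pair(c, c)))), pair(pair(pair(c, c), a), b)):
1. pair(pair(pair(pair(a, b), a), pair(f(a, pair(f(a, a), b)), f(a, pair(c, c)))), pair(pair(pair(c, c), a), b))  →  pair(pair(pair(pair(a, b), a), pair(pair(f(a, a), b), f(a, pair(c, c)))), pair(pair(pair(c, c), a), b))   [R2 at 1.2.1]
2. pair(pair(pair(pair(a, b), a), pair(pair(f(a, a), b), f(a, pair(c, c)))), pair(pair(pair(c, c), a), b))  →  pair(pair(pair(pair(a, b), a), pair(pair(a, b), f(a, pair(c, c)))), pair(pair(pair(c, c), a), b))   [R2 at 1.2.1.1]
3. pair(pair(pair(pair(a, b), a), pair(pair(a, b), f(a, pair(c, c)))), pair(pair(pair(c, c), a), b))  →  pair(pair(pair(pair(a, b), a), pair(pair(a, b), pair(c, c))), pair(pair(pair(c, c), a), b))   [R2 at 1.2.2]

yes — NF(t₁) = pair(pair(pair(pair(a, b), a), pair(pair(a, b), pair(c, c))), pair(pair(pair(c, c), a), b)), NF(t₂) = pair(pair(pair(pair(a, b), a), pair(pair(a, b), pair(c, c))), pair(pair(pair(c, c), a), b))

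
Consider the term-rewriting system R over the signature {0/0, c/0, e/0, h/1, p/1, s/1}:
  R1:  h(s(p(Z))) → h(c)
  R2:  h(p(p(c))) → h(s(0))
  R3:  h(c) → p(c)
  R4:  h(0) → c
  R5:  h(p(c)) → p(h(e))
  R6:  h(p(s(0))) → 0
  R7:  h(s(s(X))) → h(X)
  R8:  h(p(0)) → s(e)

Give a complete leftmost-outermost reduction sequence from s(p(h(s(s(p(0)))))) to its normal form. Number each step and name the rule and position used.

1. s(p(h(s(s(p(0))))))  →  s(p(h(p(0))))   [R7 at 1.1]
2. s(p(h(p(0))))  →  s(p(s(e)))   [R8 at 1.1]

s(p(s(e)))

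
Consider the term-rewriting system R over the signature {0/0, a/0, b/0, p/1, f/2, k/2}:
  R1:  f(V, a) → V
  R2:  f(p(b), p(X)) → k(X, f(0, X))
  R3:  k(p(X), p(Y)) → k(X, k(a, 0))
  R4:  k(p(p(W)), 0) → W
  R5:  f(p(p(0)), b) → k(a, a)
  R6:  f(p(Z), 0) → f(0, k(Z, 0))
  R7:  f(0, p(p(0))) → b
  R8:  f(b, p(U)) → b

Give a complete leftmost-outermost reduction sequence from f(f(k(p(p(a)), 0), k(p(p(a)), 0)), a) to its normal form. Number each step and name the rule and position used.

a

1. f(f(k(p(p(a)), 0), k(p(p(a)), 0)), a)  →  f(k(p(p(a)), 0), k(p(p(a)), 0))   [R1 at ε]
2. f(k(p(p(a)), 0), k(p(p(a)), 0))  →  f(a, k(p(p(a)), 0))   [R4 at 1]
3. f(a, k(p(p(a)), 0))  →  f(a, a)   [R4 at 2]
4. f(a, a)  →  a   [R1 at ε]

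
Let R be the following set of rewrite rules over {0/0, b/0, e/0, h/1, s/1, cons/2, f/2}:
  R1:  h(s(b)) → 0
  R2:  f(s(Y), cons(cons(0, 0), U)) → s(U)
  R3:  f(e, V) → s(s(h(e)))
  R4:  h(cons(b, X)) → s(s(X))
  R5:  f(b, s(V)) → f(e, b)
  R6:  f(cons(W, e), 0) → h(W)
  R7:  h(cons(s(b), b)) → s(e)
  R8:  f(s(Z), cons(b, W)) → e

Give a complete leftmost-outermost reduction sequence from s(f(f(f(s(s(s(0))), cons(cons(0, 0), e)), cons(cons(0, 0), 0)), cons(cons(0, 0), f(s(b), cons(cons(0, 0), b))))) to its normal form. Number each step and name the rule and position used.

s(s(s(b)))

1. s(f(f(f(s(s(s(0))), cons(cons(0, 0), e)), cons(cons(0, 0), 0)), cons(cons(0, 0), f(s(b), cons(cons(0, 0), b)))))  →  s(f(f(s(e), cons(cons(0, 0), 0)), cons(cons(0, 0), f(s(b), cons(cons(0, 0), b)))))   [R2 at 1.1.1]
2. s(f(f(s(e), cons(cons(0, 0), 0)), cons(cons(0, 0), f(s(b), cons(cons(0, 0), b)))))  →  s(f(s(0), cons(cons(0, 0), f(s(b), cons(cons(0, 0), b)))))   [R2 at 1.1]
3. s(f(s(0), cons(cons(0, 0), f(s(b), cons(cons(0, 0), b)))))  →  s(s(f(s(b), cons(cons(0, 0), b))))   [R2 at 1]
4. s(s(f(s(b), cons(cons(0, 0), b))))  →  s(s(s(b)))   [R2 at 1.1]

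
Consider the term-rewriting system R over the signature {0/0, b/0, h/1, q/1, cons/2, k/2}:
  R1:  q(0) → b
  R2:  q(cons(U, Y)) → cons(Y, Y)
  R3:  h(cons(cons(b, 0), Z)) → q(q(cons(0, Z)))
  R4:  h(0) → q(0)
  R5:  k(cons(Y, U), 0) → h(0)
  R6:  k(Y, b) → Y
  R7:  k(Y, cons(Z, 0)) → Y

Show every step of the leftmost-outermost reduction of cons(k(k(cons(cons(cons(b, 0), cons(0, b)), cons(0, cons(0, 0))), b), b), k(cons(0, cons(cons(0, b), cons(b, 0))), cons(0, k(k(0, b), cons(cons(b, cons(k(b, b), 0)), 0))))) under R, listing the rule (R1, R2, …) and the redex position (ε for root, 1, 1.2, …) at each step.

cons(cons(cons(cons(b, 0), cons(0, b)), cons(0, cons(0, 0))), cons(0, cons(cons(0, b), cons(b, 0))))

1. cons(k(k(cons(cons(cons(b, 0), cons(0, b)), cons(0, cons(0, 0))), b), b), k(cons(0, cons(cons(0, b), cons(b, 0))), cons(0, k(k(0, b), cons(cons(b, cons(k(b, b), 0)), 0)))))  →  cons(k(cons(cons(cons(b, 0), cons(0, b)), cons(0, cons(0, 0))), b), k(cons(0, cons(cons(0, b), cons(b, 0))), cons(0, k(k(0, b), cons(cons(b, cons(k(b, b), 0)), 0)))))   [R6 at 1]
2. cons(k(cons(cons(cons(b, 0), cons(0, b)), cons(0, cons(0, 0))), b), k(cons(0, cons(cons(0, b), cons(b, 0))), cons(0, k(k(0, b), cons(cons(b, cons(k(b, b), 0)), 0)))))  →  cons(cons(cons(cons(b, 0), cons(0, b)), cons(0, cons(0, 0))), k(cons(0, cons(cons(0, b), cons(b, 0))), cons(0, k(k(0, b), cons(cons(b, cons(k(b, b), 0)), 0)))))   [R6 at 1]
3. cons(cons(cons(cons(b, 0), cons(0, b)), cons(0, cons(0, 0))), k(cons(0, cons(cons(0, b), cons(b, 0))), cons(0, k(k(0, b), cons(cons(b, cons(k(b, b), 0)), 0)))))  →  cons(cons(cons(cons(b, 0), cons(0, b)), cons(0, cons(0, 0))), k(cons(0, cons(cons(0, b), cons(b, 0))), cons(0, k(0, b))))   [R7 at 2.2.2]
4. cons(cons(cons(cons(b, 0), cons(0, b)), cons(0, cons(0, 0))), k(cons(0, cons(cons(0, b), cons(b, 0))), cons(0, k(0, b))))  →  cons(cons(cons(cons(b, 0), cons(0, b)), cons(0, cons(0, 0))), k(cons(0, cons(cons(0, b), cons(b, 0))), cons(0, 0)))   [R6 at 2.2.2]
5. cons(cons(cons(cons(b, 0), cons(0, b)), cons(0, cons(0, 0))), k(cons(0, cons(cons(0, b), cons(b, 0))), cons(0, 0)))  →  cons(cons(cons(cons(b, 0), cons(0, b)), cons(0, cons(0, 0))), cons(0, cons(cons(0, b), cons(b, 0))))   [R7 at 2]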